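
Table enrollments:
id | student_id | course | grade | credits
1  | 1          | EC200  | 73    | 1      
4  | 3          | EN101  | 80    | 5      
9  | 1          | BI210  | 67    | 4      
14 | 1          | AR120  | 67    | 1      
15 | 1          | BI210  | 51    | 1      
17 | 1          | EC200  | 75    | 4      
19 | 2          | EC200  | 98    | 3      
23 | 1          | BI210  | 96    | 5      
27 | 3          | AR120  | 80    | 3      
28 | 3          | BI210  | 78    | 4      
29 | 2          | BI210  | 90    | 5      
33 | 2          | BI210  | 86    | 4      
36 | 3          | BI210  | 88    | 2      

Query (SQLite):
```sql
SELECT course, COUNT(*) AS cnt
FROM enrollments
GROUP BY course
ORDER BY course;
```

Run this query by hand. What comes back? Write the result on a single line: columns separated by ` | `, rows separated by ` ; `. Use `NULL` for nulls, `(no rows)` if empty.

AR120 | 2 ; BI210 | 7 ; EC200 | 3 ; EN101 | 1

Partition enrollments by course; compute COUNT(*) within each group.
  AR120: ids {14, 27} → COUNT(*)=2
  BI210: ids {9, 15, 23, 28, 29, 33, 36} → COUNT(*)=7
  EC200: ids {1, 17, 19} → COUNT(*)=3
  EN101: ids {4} → COUNT(*)=1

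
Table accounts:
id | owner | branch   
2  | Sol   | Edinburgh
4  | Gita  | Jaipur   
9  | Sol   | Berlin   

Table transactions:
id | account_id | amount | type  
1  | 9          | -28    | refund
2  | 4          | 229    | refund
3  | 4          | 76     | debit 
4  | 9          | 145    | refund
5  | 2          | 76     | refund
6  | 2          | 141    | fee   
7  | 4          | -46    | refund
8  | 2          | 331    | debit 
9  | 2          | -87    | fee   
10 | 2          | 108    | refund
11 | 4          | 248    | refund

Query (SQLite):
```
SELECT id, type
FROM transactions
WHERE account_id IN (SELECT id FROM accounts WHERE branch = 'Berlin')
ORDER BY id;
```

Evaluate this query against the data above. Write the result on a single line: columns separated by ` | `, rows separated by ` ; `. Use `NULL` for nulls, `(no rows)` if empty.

Inner query: accounts.id where branch = 'Berlin'.
Outer: keep transactions rows whose account_id is in that set.
Inner query → {9}

1 | refund ; 4 | refund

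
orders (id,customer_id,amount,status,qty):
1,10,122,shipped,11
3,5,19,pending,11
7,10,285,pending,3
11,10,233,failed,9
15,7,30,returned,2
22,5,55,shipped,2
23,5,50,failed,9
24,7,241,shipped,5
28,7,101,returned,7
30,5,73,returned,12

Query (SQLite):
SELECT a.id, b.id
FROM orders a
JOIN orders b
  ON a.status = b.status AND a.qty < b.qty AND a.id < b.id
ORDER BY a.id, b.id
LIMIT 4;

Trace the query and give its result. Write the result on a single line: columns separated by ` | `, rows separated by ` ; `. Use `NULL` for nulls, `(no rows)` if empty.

Pairs (a,b) with same status, a.qty < b.qty, a.id < b.id.
status groups: failed:{11,23} pending:{3,7} returned:{15,28,30} shipped:{1,22,24}
Ordered by (a.id, b.id); first 4.

15 | 28 ; 15 | 30 ; 22 | 24 ; 28 | 30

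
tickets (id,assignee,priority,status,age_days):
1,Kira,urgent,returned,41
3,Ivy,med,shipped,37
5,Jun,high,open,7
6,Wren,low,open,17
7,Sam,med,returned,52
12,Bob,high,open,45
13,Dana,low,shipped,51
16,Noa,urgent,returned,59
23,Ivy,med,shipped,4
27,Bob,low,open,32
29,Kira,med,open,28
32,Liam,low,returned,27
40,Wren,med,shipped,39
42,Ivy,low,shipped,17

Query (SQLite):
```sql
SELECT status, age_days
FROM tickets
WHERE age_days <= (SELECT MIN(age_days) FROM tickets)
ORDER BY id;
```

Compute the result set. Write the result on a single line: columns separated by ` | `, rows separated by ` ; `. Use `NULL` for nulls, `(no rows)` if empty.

shipped | 4

Scalar subquery: MIN(age_days) over all tickets rows = 4.
Keep rows where age_days <= that value.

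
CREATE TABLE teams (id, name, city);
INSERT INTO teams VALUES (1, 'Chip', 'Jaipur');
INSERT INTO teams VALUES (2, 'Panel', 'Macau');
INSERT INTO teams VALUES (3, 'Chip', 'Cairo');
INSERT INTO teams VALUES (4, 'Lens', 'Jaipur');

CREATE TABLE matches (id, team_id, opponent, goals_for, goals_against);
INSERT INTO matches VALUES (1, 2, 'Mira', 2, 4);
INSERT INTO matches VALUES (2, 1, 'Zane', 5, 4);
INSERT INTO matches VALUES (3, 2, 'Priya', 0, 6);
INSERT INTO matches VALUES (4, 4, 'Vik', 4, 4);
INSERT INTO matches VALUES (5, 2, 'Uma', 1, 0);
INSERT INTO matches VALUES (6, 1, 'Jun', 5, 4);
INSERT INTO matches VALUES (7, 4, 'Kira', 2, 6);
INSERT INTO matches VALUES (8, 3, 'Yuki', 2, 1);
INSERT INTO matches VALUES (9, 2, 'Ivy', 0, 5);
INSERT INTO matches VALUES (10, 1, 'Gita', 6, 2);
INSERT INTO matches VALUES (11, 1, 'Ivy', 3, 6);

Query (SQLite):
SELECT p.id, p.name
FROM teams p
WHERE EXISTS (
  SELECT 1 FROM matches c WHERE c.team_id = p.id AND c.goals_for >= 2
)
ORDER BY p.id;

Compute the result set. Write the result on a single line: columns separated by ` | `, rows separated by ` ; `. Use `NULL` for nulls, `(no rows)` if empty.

1 | Chip ; 2 | Panel ; 3 | Chip ; 4 | Lens

For each teams row, check whether any matches with matching team_id has goals_for >= 2.
Keep rows where that is true.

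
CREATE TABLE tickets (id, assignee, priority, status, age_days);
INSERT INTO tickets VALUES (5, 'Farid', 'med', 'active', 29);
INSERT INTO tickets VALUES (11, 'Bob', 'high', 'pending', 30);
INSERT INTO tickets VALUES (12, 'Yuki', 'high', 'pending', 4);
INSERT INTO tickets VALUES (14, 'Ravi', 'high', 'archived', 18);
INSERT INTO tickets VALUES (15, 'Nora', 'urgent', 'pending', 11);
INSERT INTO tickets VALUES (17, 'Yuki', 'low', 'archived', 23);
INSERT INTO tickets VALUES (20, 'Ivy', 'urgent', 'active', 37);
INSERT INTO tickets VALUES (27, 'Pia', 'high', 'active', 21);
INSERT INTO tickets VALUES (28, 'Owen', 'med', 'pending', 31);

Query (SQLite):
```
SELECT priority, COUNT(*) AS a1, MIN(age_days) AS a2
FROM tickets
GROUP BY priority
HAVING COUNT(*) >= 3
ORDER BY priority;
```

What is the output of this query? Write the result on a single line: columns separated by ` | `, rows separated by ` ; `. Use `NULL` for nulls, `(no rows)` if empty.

high | 4 | 4

Group tickets by priority.
Per group compute: COUNT(*), MIN(age_days).
HAVING: drop groups with fewer than 3 rows.
  high: ids {11, 12, 14, 27} → COUNT(*)=4, MIN(age_days)=4
  low: ids {17} → COUNT(*)=1, MIN(age_days)=23
  med: ids {5, 28} → COUNT(*)=2, MIN(age_days)=29
  urgent: ids {15, 20} → COUNT(*)=2, MIN(age_days)=11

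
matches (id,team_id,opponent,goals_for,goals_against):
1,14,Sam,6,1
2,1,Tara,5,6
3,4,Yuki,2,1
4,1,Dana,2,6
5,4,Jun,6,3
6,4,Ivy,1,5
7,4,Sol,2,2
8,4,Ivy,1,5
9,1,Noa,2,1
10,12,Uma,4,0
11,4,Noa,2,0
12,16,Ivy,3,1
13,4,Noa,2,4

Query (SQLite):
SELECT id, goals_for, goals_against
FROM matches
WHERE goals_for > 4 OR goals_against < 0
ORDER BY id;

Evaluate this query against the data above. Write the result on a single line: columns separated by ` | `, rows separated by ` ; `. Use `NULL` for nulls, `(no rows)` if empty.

goals_for > 4: ids {1, 2, 5}
goals_against < 0: ids { }
Combine with OR.

1 | 6 | 1 ; 2 | 5 | 6 ; 5 | 6 | 3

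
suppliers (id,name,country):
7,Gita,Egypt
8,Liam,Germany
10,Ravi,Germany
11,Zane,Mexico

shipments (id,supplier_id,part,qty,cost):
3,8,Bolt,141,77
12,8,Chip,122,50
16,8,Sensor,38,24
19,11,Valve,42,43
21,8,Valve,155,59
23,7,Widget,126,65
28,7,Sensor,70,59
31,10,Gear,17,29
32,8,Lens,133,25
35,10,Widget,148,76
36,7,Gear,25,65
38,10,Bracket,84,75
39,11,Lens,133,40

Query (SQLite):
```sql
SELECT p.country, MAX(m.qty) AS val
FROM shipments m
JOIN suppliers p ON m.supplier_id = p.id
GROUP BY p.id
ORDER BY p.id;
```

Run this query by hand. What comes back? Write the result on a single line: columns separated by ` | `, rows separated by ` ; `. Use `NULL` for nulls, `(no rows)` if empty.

Egypt | 126 ; Germany | 155 ; Germany | 148 ; Mexico | 133

Join each shipments row to its suppliers via supplier_id.
Group joined rows by suppliers.id; compute MAX(m.qty) per group.
  7: ids {23, 28, 36} → MAX(m.qty)=126
  8: ids {3, 12, 16, 21, 32} → MAX(m.qty)=155
  10: ids {31, 35, 38} → MAX(m.qty)=148
  11: ids {19, 39} → MAX(m.qty)=133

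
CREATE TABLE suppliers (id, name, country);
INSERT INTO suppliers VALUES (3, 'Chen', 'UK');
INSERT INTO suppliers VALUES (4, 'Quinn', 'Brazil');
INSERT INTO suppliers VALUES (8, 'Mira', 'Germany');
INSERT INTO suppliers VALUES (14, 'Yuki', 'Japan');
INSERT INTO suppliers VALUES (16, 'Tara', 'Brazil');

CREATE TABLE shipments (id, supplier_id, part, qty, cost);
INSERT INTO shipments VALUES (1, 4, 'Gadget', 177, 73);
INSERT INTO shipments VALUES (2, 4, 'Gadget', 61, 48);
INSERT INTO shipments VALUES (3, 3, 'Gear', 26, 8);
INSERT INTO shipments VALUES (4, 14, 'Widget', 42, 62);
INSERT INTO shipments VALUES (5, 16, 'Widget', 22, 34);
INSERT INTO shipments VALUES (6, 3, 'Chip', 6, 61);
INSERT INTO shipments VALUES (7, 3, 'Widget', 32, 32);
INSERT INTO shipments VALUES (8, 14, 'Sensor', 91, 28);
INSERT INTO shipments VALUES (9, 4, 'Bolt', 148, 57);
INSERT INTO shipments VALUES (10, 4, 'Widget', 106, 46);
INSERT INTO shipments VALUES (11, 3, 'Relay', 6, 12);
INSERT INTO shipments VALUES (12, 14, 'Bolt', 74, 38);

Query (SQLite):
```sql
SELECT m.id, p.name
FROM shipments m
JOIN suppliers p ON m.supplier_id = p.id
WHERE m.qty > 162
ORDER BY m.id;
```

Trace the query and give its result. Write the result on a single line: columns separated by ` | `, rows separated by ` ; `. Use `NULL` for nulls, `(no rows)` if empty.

1 | Quinn

Each shipments row matches the suppliers row where supplier_id = suppliers.id.
Then keep rows with m.qty > 162.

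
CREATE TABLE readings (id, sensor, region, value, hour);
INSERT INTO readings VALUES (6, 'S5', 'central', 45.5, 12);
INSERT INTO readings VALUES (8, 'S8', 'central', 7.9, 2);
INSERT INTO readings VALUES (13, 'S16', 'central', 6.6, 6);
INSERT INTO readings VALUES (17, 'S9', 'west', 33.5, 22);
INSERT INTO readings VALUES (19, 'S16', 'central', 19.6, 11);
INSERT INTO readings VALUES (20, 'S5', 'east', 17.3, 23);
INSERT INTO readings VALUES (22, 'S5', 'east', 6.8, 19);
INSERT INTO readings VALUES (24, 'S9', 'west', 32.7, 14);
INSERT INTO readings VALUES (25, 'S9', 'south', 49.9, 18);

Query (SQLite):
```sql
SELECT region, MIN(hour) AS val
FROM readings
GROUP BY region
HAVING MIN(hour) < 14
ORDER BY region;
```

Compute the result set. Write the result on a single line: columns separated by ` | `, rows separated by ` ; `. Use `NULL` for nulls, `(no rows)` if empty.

central | 2

Partition readings by region; compute MIN(hour) within each group.
HAVING: keep groups where MIN(hour) < 14.
  central: ids {6, 8, 13, 19} → MIN(hour)=2
  east: ids {20, 22} → MIN(hour)=19
  south: ids {25} → MIN(hour)=18
  west: ids {17, 24} → MIN(hour)=14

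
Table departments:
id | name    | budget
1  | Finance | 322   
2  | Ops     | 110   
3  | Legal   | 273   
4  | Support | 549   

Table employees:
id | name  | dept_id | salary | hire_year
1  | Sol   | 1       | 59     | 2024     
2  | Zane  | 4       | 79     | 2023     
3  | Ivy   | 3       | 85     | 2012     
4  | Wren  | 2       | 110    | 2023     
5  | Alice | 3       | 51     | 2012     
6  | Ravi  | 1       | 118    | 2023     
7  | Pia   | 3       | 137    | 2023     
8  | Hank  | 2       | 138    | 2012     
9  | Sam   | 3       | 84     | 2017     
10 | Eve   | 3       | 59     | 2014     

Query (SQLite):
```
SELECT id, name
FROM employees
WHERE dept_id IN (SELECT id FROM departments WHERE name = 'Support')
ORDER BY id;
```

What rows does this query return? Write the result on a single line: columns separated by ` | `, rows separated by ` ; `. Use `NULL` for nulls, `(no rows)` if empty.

Inner query: departments.id where name = 'Support'.
Outer: keep employees rows whose dept_id is in that set.
Inner query → {4}

2 | Zane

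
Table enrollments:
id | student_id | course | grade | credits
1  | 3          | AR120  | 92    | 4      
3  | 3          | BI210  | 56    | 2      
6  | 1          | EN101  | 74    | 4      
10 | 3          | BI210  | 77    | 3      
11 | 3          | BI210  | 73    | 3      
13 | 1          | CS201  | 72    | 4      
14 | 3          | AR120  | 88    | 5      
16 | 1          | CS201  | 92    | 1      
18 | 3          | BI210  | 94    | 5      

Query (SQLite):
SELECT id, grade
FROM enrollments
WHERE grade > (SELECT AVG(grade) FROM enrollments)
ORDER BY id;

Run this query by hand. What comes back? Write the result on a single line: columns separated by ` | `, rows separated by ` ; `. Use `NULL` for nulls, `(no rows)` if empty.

1 | 92 ; 14 | 88 ; 16 | 92 ; 18 | 94

Scalar subquery: AVG(grade) over all enrollments rows = 79.777778 (≈; comparison uses full precision).
Keep rows where grade > that value.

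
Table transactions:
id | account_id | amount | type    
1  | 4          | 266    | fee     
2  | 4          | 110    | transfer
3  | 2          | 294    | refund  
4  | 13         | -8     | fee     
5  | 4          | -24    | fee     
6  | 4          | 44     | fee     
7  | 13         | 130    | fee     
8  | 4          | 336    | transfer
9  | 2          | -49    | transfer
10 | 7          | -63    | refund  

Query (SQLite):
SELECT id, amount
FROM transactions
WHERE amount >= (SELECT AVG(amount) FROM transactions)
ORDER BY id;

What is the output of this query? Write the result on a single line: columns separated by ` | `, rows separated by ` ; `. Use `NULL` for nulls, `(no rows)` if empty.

1 | 266 ; 2 | 110 ; 3 | 294 ; 7 | 130 ; 8 | 336

Scalar subquery: AVG(amount) over all transactions rows = 103.6.
Keep rows where amount >= that value.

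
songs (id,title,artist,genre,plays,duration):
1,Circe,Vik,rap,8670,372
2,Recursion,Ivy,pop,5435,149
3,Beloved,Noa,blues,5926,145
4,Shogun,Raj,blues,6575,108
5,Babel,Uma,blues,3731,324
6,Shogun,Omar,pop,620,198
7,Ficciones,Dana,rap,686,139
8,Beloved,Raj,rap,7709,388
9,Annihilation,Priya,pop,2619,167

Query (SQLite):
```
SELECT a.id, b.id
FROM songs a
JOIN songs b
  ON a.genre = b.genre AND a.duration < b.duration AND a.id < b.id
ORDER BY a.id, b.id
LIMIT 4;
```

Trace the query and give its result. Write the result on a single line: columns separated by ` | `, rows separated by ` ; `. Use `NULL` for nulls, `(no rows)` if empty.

1 | 8 ; 2 | 6 ; 2 | 9 ; 3 | 5

Pairs (a,b) with same genre, a.duration < b.duration, a.id < b.id.
genre groups: blues:{3,4,5} pop:{2,6,9} rap:{1,7,8}
Ordered by (a.id, b.id); first 4.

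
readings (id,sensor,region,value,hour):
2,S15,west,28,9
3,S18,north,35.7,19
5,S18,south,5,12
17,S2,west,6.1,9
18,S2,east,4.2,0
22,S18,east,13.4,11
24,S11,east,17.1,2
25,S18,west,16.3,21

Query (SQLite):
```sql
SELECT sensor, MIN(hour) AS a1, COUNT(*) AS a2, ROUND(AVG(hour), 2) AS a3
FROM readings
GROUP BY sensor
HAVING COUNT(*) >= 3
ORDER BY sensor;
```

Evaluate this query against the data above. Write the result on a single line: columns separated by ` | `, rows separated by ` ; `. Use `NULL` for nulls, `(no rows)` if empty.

S18 | 11 | 4 | 15.75

Group readings by sensor.
Per group compute: MIN(hour), COUNT(*), ROUND(AVG(hour), 2).
HAVING: drop groups with fewer than 3 rows.
  S11: ids {24} → MIN(hour)=2, COUNT(*)=1, ROUND(AVG(hour), 2)=2
  S15: ids {2} → MIN(hour)=9, COUNT(*)=1, ROUND(AVG(hour), 2)=9
  S18: ids {3, 5, 22, 25} → MIN(hour)=11, COUNT(*)=4, ROUND(AVG(hour), 2)=15.75
  S2: ids {17, 18} → MIN(hour)=0, COUNT(*)=2, ROUND(AVG(hour), 2)=4.5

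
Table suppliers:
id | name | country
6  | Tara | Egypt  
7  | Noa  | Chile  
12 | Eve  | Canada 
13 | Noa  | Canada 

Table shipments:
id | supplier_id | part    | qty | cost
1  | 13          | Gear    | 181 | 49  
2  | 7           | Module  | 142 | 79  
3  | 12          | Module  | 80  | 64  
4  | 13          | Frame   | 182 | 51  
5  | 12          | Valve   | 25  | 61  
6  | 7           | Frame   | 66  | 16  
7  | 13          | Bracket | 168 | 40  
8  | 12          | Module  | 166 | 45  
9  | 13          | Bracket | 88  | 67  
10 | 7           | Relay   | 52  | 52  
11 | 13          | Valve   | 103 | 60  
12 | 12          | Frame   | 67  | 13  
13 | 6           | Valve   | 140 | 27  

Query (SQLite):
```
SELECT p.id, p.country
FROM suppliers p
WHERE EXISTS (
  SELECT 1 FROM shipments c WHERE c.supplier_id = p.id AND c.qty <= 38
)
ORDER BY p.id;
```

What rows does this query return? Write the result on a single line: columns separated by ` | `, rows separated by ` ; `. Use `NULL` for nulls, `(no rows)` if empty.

For each suppliers row, check whether any shipments with matching supplier_id has qty <= 38.
Keep rows where that is true.

12 | Canada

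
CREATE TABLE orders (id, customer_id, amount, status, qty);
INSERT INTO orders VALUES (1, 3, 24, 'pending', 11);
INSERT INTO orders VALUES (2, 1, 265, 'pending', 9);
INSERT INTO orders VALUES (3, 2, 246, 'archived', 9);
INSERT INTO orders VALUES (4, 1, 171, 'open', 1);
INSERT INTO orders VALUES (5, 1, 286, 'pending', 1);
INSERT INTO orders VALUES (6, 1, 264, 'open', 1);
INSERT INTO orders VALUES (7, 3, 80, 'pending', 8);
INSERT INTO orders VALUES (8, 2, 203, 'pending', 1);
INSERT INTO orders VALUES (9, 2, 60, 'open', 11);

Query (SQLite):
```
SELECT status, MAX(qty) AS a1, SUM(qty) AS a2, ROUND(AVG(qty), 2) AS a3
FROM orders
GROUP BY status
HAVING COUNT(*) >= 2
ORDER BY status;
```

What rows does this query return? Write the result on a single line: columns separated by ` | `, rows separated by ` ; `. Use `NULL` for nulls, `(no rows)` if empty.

Group orders by status.
Per group compute: MAX(qty), SUM(qty), ROUND(AVG(qty), 2).
HAVING: drop groups with fewer than 2 rows.
  archived: ids {3} → MAX(qty)=9, SUM(qty)=9, ROUND(AVG(qty), 2)=9
  open: ids {4, 6, 9} → MAX(qty)=11, SUM(qty)=13, ROUND(AVG(qty), 2)=4.33
  pending: ids {1, 2, 5, 7, 8} → MAX(qty)=11, SUM(qty)=30, ROUND(AVG(qty), 2)=6

open | 11 | 13 | 4.33 ; pending | 11 | 30 | 6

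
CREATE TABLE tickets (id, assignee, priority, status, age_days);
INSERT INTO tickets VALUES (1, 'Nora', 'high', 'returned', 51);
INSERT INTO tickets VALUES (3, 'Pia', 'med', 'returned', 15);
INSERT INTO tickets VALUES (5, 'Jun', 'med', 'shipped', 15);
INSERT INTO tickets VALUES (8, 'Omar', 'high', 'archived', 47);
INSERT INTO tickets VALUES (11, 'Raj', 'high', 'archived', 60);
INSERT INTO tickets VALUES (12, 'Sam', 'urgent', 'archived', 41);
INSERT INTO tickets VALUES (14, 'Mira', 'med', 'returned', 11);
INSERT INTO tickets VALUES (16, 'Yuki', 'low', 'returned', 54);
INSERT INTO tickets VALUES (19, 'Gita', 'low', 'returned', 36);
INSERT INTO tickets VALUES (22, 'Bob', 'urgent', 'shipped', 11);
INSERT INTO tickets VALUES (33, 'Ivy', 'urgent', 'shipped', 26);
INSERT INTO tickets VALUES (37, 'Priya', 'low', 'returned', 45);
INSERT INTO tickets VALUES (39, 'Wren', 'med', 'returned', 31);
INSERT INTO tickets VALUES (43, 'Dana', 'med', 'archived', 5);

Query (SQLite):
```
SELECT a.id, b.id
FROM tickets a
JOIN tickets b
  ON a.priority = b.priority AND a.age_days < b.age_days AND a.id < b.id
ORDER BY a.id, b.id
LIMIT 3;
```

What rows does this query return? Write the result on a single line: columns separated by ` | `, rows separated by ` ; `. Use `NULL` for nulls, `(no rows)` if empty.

Pairs (a,b) with same priority, a.age_days < b.age_days, a.id < b.id.
priority groups: high:{1,8,11} low:{16,19,37} med:{3,5,14,39,43} urgent:{12,22,33}
Ordered by (a.id, b.id); first 3.

1 | 11 ; 3 | 39 ; 5 | 39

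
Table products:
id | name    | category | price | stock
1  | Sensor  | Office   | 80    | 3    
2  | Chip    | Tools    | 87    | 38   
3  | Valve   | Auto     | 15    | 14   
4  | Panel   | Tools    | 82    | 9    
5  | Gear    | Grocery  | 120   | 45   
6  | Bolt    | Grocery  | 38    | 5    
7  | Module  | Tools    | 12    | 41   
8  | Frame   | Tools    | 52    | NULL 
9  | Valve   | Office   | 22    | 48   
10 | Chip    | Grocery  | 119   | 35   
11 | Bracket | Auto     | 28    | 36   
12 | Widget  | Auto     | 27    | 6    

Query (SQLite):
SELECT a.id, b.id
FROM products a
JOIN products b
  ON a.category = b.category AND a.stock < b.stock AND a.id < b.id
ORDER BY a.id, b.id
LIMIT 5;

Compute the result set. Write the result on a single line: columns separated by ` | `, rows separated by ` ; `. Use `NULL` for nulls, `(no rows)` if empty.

1 | 9 ; 2 | 7 ; 3 | 11 ; 4 | 7 ; 6 | 10

Pairs (a,b) with same category, a.stock < b.stock, a.id < b.id.
category groups: Auto:{3,11,12} Grocery:{5,6,10} Office:{1,9} Tools:{2,4,7,8}
Ordered by (a.id, b.id); first 5.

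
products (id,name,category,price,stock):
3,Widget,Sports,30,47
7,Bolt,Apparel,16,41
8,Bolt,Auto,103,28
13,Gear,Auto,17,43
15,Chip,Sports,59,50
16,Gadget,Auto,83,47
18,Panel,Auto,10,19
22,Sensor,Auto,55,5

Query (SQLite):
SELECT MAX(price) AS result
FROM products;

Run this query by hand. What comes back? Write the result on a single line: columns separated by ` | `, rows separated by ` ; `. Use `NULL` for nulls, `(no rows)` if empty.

All price values: [30, 16, 103, 17, 59, 83, 10, 55].
MAX of non-NULL values = 103.

103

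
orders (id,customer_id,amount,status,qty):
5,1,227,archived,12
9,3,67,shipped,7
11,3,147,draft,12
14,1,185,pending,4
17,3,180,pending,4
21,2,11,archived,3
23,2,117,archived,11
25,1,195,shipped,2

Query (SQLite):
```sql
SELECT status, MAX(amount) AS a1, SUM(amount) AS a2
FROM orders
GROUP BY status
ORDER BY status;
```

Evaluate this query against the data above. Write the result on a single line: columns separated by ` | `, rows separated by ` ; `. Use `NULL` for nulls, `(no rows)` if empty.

Group orders by status.
Per group compute: MAX(amount), SUM(amount).
  archived: ids {5, 21, 23} → MAX(amount)=227, SUM(amount)=355
  draft: ids {11} → MAX(amount)=147, SUM(amount)=147
  pending: ids {14, 17} → MAX(amount)=185, SUM(amount)=365
  shipped: ids {9, 25} → MAX(amount)=195, SUM(amount)=262

archived | 227 | 355 ; draft | 147 | 147 ; pending | 185 | 365 ; shipped | 195 | 262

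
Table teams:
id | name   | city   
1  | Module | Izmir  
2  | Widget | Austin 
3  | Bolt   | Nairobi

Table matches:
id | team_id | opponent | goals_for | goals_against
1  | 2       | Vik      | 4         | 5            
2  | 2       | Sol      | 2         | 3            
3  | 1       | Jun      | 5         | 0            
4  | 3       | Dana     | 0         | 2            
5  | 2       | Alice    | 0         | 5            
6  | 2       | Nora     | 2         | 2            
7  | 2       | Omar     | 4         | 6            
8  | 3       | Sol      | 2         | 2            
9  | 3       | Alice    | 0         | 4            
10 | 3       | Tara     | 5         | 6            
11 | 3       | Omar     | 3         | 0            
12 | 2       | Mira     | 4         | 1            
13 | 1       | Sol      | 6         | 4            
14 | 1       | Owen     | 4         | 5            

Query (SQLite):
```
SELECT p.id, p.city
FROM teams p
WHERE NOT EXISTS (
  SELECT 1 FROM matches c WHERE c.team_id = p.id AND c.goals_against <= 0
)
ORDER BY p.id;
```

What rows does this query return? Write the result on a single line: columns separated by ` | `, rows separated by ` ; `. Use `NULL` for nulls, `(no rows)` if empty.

For each teams row, check whether any matches with matching team_id has goals_against <= 0.
Keep rows where that is false.

2 | Austin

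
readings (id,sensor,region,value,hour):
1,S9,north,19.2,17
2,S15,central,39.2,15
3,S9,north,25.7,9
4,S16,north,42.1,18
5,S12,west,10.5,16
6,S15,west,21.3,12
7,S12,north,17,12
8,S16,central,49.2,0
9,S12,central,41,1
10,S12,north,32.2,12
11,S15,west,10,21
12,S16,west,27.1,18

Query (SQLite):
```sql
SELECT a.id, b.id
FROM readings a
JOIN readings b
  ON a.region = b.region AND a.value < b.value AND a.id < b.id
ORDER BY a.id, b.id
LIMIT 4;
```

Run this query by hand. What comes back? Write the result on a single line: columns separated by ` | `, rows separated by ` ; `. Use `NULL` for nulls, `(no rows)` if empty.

Pairs (a,b) with same region, a.value < b.value, a.id < b.id.
region groups: central:{2,8,9} north:{1,3,4,7,10} west:{5,6,11,12}
Ordered by (a.id, b.id); first 4.

1 | 3 ; 1 | 4 ; 1 | 10 ; 2 | 8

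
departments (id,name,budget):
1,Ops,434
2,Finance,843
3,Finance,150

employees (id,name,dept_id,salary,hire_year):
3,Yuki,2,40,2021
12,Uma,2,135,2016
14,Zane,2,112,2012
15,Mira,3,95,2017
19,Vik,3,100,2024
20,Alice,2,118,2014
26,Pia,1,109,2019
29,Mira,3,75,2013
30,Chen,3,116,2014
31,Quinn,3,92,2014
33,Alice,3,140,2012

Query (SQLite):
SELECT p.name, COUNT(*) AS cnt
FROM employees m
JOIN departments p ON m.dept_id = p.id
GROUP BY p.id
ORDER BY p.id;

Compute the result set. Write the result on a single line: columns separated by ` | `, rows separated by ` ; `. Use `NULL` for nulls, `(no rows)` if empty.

Ops | 1 ; Finance | 4 ; Finance | 6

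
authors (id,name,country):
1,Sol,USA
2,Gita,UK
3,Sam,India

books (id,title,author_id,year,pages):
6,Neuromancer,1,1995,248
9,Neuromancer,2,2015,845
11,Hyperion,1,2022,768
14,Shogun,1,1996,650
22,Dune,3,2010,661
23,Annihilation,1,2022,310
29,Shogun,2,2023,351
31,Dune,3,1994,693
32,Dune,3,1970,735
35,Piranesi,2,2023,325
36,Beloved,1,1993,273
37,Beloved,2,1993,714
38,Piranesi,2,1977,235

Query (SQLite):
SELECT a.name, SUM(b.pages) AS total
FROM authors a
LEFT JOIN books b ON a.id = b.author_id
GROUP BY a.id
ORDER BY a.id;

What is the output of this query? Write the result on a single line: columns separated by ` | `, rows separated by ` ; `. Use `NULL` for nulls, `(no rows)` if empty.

LEFT JOIN keeps every authors row; unmatched ones get NULL for books columns.
Group by authors.id and compute SUM(b.pages). SUM over an all-NULL group is NULL.
  1: ids {6, 11, 14, 23, 36} → SUM(b.pages)=2249
  2: ids {9, 29, 35, 37, 38} → SUM(b.pages)=2470
  3: ids {22, 31, 32} → SUM(b.pages)=2089

Sol | 2249 ; Gita | 2470 ; Sam | 2089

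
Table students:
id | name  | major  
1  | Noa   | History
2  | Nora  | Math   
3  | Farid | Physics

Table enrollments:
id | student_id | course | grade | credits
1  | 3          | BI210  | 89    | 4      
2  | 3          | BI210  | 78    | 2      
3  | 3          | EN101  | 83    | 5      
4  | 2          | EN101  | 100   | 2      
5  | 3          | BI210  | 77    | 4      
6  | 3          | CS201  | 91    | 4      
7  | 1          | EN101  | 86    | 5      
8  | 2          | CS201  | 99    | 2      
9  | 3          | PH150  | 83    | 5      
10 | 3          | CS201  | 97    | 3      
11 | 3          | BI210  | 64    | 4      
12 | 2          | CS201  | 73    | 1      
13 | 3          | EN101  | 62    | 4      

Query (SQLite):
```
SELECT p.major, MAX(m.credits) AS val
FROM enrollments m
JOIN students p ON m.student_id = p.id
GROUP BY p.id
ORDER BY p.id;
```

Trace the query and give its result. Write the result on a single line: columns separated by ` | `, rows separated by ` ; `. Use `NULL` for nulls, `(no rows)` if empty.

History | 5 ; Math | 2 ; Physics | 5

Join each enrollments row to its students via student_id.
Group joined rows by students.id; compute MAX(m.credits) per group.
  1: ids {7} → MAX(m.credits)=5
  2: ids {4, 8, 12} → MAX(m.credits)=2
  3: ids {1, 2, 3, 5, 6, 9, 10, 11, 13} → MAX(m.credits)=5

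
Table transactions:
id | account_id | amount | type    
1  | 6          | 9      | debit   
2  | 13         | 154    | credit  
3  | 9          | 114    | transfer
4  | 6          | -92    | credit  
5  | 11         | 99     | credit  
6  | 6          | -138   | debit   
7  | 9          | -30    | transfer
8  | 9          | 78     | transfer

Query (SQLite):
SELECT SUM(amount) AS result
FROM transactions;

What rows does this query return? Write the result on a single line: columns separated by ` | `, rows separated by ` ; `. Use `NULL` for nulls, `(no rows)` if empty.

194

All amount values: [9, 154, 114, -92, 99, -138, -30, 78].
SUM of non-NULL values = 194.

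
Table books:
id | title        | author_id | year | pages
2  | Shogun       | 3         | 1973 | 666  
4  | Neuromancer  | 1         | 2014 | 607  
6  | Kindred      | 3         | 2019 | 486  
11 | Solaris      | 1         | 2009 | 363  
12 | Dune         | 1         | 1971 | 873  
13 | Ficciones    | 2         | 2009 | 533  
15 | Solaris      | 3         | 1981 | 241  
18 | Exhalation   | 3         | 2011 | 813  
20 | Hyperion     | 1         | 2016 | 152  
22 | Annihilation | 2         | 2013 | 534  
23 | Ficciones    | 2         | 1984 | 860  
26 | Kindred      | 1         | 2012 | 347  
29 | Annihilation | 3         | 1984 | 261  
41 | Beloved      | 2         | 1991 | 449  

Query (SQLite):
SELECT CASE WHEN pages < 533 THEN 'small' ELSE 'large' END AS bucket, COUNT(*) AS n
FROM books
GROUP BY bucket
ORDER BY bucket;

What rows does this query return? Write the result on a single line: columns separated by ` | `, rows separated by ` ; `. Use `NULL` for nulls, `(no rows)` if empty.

large | 7 ; small | 7

Bucket rows by pages < 533 → 'small' else 'large'; count each bucket.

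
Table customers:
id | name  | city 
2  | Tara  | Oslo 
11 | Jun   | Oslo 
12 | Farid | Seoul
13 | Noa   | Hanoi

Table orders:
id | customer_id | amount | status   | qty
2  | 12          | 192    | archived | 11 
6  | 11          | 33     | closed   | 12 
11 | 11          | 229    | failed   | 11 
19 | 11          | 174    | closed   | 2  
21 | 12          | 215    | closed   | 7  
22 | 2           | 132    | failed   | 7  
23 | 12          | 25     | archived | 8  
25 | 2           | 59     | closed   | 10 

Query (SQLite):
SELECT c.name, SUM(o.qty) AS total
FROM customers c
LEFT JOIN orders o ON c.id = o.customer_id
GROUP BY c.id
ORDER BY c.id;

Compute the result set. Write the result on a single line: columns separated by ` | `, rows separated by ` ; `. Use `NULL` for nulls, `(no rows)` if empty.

LEFT JOIN keeps every customers row; unmatched ones get NULL for orders columns.
Group by customers.id and compute SUM(o.qty). SUM over an all-NULL group is NULL.
  2: ids {22, 25} → SUM(o.qty)=17
  11: ids {6, 11, 19} → SUM(o.qty)=25
  12: ids {2, 21, 23} → SUM(o.qty)=26
  13: ids {—} → SUM(o.qty)=NULL

Tara | 17 ; Jun | 25 ; Farid | 26 ; Noa | NULL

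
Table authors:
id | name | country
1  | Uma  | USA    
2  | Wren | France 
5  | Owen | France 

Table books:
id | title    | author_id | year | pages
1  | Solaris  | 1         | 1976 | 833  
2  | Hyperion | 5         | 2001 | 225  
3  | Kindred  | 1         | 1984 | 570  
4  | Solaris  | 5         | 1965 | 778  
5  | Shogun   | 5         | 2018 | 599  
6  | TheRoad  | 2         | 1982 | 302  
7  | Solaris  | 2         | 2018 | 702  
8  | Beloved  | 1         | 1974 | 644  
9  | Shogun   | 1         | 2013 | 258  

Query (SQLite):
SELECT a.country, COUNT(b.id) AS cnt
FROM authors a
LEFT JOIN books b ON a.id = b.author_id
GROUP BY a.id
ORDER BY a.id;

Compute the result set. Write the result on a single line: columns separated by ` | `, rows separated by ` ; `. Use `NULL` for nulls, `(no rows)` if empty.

LEFT JOIN keeps every authors row; unmatched ones get NULL for books columns.
Group by authors.id and compute COUNT(b.id). COUNT(col) of an all-NULL group is 0.
  1: ids {1, 3, 8, 9} → COUNT(b.id)=4
  2: ids {6, 7} → COUNT(b.id)=2
  5: ids {2, 4, 5} → COUNT(b.id)=3

USA | 4 ; France | 2 ; France | 3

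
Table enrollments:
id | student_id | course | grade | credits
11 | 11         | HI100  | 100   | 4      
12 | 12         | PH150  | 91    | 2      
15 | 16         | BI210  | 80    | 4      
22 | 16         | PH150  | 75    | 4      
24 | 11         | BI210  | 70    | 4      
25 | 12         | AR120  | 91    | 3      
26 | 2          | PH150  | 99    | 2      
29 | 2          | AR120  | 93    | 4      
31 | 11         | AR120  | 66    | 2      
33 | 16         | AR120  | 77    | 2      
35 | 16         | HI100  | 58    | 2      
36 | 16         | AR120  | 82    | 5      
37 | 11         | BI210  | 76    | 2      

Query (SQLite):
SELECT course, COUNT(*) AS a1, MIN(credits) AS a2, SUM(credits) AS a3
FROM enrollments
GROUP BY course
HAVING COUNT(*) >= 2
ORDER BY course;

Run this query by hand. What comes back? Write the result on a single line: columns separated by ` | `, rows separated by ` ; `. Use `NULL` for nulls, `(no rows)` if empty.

Group enrollments by course.
Per group compute: COUNT(*), MIN(credits), SUM(credits).
HAVING: drop groups with fewer than 2 rows.
  AR120: ids {25, 29, 31, 33, 36} → COUNT(*)=5, MIN(credits)=2, SUM(credits)=16
  BI210: ids {15, 24, 37} → COUNT(*)=3, MIN(credits)=2, SUM(credits)=10
  HI100: ids {11, 35} → COUNT(*)=2, MIN(credits)=2, SUM(credits)=6
  PH150: ids {12, 22, 26} → COUNT(*)=3, MIN(credits)=2, SUM(credits)=8

AR120 | 5 | 2 | 16 ; BI210 | 3 | 2 | 10 ; HI100 | 2 | 2 | 6 ; PH150 | 3 | 2 | 8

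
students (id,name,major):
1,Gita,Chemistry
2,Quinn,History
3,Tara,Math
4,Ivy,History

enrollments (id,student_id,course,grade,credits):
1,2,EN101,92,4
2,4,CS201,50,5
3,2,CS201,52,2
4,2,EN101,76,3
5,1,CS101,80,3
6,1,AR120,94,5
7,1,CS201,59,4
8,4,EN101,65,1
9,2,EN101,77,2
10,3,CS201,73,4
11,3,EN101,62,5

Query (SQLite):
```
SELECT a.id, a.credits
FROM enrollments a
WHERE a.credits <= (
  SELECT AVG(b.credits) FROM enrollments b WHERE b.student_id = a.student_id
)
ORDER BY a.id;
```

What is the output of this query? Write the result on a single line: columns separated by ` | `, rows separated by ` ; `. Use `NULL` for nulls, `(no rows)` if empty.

3 | 2 ; 5 | 3 ; 7 | 4 ; 8 | 1 ; 9 | 2 ; 10 | 4

For each enrollments row a, compute AVG(credits) over rows sharing a.student_id.
Keep row a if a.credits <= that per-group AVG.
  student_id=1: AVG(credits) = 4.0
  student_id=2: AVG(credits) = 2.75
  student_id=3: AVG(credits) = 4.5
  student_id=4: AVG(credits) = 3.0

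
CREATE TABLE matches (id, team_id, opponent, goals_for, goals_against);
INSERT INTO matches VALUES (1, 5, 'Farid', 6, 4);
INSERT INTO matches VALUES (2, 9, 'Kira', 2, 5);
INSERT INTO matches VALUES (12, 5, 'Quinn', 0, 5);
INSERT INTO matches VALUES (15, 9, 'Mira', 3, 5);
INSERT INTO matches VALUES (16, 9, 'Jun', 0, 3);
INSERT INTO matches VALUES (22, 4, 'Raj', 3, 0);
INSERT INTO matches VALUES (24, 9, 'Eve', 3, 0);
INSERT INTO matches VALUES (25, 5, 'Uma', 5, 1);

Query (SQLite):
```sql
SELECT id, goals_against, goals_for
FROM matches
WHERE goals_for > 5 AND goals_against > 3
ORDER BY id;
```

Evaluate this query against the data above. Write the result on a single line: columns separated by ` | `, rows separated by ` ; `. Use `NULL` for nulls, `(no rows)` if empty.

goals_for > 5: ids {1}
goals_against > 3: ids {1, 2, 12, 15}
Combine with AND.

1 | 4 | 6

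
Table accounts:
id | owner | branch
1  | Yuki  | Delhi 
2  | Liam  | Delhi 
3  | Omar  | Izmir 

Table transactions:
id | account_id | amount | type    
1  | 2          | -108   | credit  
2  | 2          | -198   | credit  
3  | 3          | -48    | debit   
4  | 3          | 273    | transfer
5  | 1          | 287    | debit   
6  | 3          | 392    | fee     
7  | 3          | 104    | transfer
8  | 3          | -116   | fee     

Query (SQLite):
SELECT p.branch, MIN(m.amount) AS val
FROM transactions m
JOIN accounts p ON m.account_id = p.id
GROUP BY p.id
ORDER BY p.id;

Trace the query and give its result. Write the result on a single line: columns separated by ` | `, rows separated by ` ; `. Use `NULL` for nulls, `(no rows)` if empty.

Delhi | 287 ; Delhi | -198 ; Izmir | -116

Join each transactions row to its accounts via account_id.
Group joined rows by accounts.id; compute MIN(m.amount) per group.
  1: ids {5} → MIN(m.amount)=287
  2: ids {1, 2} → MIN(m.amount)=-198
  3: ids {3, 4, 6, 7, 8} → MIN(m.amount)=-116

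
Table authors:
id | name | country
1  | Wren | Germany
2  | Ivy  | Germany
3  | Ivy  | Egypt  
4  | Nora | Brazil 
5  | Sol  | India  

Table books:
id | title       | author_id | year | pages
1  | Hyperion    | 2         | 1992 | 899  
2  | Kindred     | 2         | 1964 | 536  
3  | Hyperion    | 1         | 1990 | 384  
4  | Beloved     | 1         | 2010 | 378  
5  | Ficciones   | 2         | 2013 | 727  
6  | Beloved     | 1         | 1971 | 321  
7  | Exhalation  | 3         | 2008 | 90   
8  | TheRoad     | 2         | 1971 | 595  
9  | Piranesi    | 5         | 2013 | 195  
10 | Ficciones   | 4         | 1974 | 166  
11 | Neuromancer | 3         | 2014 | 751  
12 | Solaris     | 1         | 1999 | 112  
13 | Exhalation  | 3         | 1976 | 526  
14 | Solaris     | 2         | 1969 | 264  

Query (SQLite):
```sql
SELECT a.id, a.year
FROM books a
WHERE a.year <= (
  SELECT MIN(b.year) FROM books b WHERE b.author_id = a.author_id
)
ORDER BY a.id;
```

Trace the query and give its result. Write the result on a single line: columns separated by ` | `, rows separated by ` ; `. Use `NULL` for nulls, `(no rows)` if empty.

2 | 1964 ; 6 | 1971 ; 9 | 2013 ; 10 | 1974 ; 13 | 1976

For each books row a, compute MIN(year) over rows sharing a.author_id.
Keep row a if a.year <= that per-group MIN.
  author_id=1: MIN(year) = 1971
  author_id=2: MIN(year) = 1964
  author_id=3: MIN(year) = 1976
  author_id=4: MIN(year) = 1974
  author_id=5: MIN(year) = 2013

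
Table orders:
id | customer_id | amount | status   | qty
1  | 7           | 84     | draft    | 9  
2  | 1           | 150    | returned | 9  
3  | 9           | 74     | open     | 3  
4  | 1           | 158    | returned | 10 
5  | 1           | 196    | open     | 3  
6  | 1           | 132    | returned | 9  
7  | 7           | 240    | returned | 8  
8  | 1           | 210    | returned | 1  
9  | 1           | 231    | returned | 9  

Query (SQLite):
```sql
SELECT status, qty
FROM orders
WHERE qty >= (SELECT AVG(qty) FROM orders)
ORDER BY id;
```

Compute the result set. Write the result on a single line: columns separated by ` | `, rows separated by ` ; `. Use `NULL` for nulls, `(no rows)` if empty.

draft | 9 ; returned | 9 ; returned | 10 ; returned | 9 ; returned | 8 ; returned | 9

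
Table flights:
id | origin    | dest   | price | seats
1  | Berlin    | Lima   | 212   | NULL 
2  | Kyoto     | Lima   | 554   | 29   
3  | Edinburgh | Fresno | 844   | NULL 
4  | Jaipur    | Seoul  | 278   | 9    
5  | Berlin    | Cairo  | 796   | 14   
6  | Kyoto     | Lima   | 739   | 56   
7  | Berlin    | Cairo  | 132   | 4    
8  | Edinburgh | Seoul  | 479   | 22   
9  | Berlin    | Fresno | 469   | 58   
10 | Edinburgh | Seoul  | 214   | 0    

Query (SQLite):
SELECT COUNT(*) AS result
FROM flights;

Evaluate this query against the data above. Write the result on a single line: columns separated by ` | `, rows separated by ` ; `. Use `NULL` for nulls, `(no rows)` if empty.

10

All seats values: [NULL, 29, NULL, 9, 14, 56, 4, 22, 58, 0].
COUNT(*) counts rows → 10.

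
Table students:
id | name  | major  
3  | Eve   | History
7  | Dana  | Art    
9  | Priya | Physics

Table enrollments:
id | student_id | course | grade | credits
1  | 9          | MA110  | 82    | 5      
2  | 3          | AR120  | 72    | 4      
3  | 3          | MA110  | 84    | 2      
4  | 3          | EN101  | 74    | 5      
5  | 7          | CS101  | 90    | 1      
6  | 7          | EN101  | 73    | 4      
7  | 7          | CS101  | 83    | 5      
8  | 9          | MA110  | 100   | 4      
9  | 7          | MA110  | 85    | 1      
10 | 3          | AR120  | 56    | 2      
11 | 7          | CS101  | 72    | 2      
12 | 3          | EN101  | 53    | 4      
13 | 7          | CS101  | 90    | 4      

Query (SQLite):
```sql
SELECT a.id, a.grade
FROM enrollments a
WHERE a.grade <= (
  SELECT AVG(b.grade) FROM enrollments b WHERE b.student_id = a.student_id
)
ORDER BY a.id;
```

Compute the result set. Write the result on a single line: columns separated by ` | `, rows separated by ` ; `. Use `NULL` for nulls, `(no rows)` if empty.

1 | 82 ; 6 | 73 ; 10 | 56 ; 11 | 72 ; 12 | 53

For each enrollments row a, compute AVG(grade) over rows sharing a.student_id.
Keep row a if a.grade <= that per-group AVG.
  student_id=3: AVG(grade) = 67.8
  student_id=7: AVG(grade) = 82.166667
  student_id=9: AVG(grade) = 91.0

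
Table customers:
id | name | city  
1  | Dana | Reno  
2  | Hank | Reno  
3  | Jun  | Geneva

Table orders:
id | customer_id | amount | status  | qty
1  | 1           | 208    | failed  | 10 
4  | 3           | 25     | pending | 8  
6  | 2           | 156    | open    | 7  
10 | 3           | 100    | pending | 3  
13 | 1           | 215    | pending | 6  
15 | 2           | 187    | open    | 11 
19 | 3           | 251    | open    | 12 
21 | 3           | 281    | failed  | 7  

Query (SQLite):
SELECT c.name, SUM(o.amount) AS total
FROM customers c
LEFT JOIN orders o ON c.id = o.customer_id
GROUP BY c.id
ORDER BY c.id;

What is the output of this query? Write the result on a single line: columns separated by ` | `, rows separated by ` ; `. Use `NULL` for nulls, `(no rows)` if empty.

LEFT JOIN keeps every customers row; unmatched ones get NULL for orders columns.
Group by customers.id and compute SUM(o.amount). SUM over an all-NULL group is NULL.
  1: ids {1, 13} → SUM(o.amount)=423
  2: ids {6, 15} → SUM(o.amount)=343
  3: ids {4, 10, 19, 21} → SUM(o.amount)=657

Dana | 423 ; Hank | 343 ; Jun | 657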